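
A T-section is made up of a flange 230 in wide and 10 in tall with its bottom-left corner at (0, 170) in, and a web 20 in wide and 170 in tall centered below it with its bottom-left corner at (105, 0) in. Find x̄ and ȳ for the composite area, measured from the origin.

x̄ = 115.00 in, ȳ = 121.32 in

web: A = 20 × 170 = 3400.00, centroid at (115.00, 85.00).
flange: A = 230 × 10 = 2300.00, centroid at (115.00, 175.00).
ΣA = 5700.00 in²
ΣAx̄ = (3400.00)(115.00) + (2300.00)(115.00) = 655500.00 in³
ΣAȳ = (3400.00)(85.00) + (2300.00)(175.00) = 691500.00 in³
x̄ = 655500.00 / 5700.00 = 115.00 in
ȳ = 691500.00 / 5700.00 = 121.32 in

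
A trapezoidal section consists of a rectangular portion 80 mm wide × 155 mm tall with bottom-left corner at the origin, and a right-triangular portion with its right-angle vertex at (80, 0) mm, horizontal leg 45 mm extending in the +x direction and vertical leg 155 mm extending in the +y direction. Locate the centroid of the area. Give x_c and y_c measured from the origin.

Part | A | x̄ᵢ | ȳᵢ | A·x̄ᵢ | A·ȳᵢ
rectangular portion | 12400.00 | 40.00 | 77.50 | 496000.00 | 961000.00
triangular portion | 3487.50 | 95.00 | 51.67 | 331312.50 | 180187.50
Σ | 15887.50 |  |  | 827312.50 | 1141187.50
x_c = 827312.50 / 15887.50 = 52.07 mm
y_c = 1141187.50 / 15887.50 = 71.83 mm

x_c = 52.07 mm, y_c = 71.83 mm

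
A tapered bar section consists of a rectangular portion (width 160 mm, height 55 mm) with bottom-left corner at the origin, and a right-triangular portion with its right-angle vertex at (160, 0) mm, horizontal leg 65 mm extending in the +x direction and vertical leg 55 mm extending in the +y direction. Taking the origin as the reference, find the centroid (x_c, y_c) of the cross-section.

x_c = 97.16 mm, y_c = 25.95 mm

Part | A | x̄ᵢ | ȳᵢ | A·x̄ᵢ | A·ȳᵢ
rectangular portion | 8800.00 | 80.00 | 27.50 | 704000.00 | 242000.00
triangular portion | 1787.50 | 181.67 | 18.33 | 324729.17 | 32770.83
Σ | 10587.50 |  |  | 1028729.17 | 274770.83
x_c = 1028729.17 / 10587.50 = 97.16 mm
y_c = 274770.83 / 10587.50 = 25.95 mm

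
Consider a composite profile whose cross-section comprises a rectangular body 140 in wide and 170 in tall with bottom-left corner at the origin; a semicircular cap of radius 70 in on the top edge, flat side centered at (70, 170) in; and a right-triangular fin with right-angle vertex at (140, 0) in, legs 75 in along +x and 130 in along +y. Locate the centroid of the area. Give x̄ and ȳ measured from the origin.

rectangular body: A = 140 × 170 = 23800.00, centroid at (70.00, 85.00).
semicircular top: A = ½π·70² = 7696.90, centroid at (70.00, 199.71).
triangular fin: A = ½·75·130 = 4875.00, centroid at (165.00, 43.33).
ΣA = 36371.90 in², ΣAx̄ = 3009158.14 in³, ΣAȳ = 3771390.01 in³.
x̄ = 3009158.14/36371.90 = 82.73 in; ȳ = 3771390.01/36371.90 = 103.69 in.

x̄ = 82.73 in, ȳ = 103.69 in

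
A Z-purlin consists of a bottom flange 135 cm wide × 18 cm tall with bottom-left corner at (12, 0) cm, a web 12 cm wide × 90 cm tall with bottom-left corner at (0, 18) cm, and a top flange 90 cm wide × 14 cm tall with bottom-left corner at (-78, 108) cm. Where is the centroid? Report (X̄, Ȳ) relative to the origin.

X̄ = 33.14 cm, Ȳ = 49.23 cm

bottom flange: A = 135 × 18 = 2430.00, centroid at (79.50, 9.00).
web: A = 12 × 90 = 1080.00, centroid at (6.00, 63.00).
top flange: A = 90 × 14 = 1260.00, centroid at (-33.00, 115.00).
ΣA = 4770.00 cm², ΣAX̄ = 158085.00 cm³, ΣAȲ = 234810.00 cm³.
X̄ = 158085.00/4770.00 = 33.14 cm; Ȳ = 234810.00/4770.00 = 49.23 cm.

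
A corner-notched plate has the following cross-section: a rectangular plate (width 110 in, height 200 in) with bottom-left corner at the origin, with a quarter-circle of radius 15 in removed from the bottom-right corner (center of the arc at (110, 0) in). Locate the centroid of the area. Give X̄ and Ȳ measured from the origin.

X̄ = 54.61 in, Ȳ = 100.76 in

plate: A = 110 × 200 = 22000.00, centroid at (55.00, 100.00).
removed quarter-circle: A = −¼π·15² = -176.71, centroid at (103.63, 6.37).
ΣA = 21823.29 in², ΣAX̄ = 1191686.40 in³, ΣAȲ = 2198875.00 in³.
X̄ = 1191686.40/21823.29 = 54.61 in; Ȳ = 2198875.00/21823.29 = 100.76 in.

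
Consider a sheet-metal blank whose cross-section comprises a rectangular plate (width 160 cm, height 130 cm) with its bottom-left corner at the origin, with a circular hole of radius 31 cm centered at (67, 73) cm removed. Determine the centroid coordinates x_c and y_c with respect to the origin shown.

x_c = 82.21 cm, y_c = 63.64 cm

plate: A = 160 × 130 = 20800.00, centroid at (80.00, 65.00).
hole: A = −π·31² = -3019.07, centroid at (67.00, 73.00).
ΣA = 17780.93 cm²
ΣAx_c = (20800.00)(80.00) + (-3019.07)(67.00) = 1461722.27 cm³
ΣAy_c = (20800.00)(65.00) + (-3019.07)(73.00) = 1131607.85 cm³
x_c = 1461722.27 / 17780.93 = 82.21 cm
y_c = 1131607.85 / 17780.93 = 63.64 cm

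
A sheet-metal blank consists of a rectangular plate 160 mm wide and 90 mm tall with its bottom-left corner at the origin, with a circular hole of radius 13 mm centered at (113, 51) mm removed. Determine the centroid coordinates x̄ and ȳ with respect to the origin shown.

x̄ = 78.74 mm, ȳ = 44.77 mm

plate: A = 160 × 90 = 14400.00, centroid at (80.00, 45.00).
hole: A = −π·13² = -530.93, centroid at (113.00, 51.00).
ΣA = 13869.07 mm²
ΣAx̄ = (14400.00)(80.00) + (-530.93)(113.00) = 1092005.01 mm³
ΣAȳ = (14400.00)(45.00) + (-530.93)(51.00) = 620922.61 mm³
x̄ = 1092005.01 / 13869.07 = 78.74 mm
ȳ = 620922.61 / 13869.07 = 44.77 mm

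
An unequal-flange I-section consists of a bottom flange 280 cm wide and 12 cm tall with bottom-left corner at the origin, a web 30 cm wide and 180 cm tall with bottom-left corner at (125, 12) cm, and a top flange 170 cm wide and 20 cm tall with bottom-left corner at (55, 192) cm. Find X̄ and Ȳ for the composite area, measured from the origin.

bottom flange: A = 280 × 12 = 3360.00, centroid at (140.00, 6.00).
web: A = 30 × 180 = 5400.00, centroid at (140.00, 102.00).
top flange: A = 170 × 20 = 3400.00, centroid at (140.00, 202.00).
ΣA = 12160.00 cm²
ΣAX̄ = (3360.00)(140.00) + (5400.00)(140.00) + (3400.00)(140.00) = 1702400.00 cm³
ΣAȲ = (3360.00)(6.00) + (5400.00)(102.00) + (3400.00)(202.00) = 1257760.00 cm³
X̄ = 1702400.00 / 12160.00 = 140.00 cm
Ȳ = 1257760.00 / 12160.00 = 103.43 cm

X̄ = 140.00 cm, Ȳ = 103.43 cm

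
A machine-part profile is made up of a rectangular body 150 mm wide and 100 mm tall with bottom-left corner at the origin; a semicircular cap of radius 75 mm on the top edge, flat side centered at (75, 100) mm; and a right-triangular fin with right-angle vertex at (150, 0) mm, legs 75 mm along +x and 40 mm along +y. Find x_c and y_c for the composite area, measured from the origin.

x_c = 80.92 mm, y_c = 76.37 mm

rectangular body: A = 150 × 100 = 15000.00, centroid at (75.00, 50.00).
semicircular top: A = ½π·75² = 8835.73, centroid at (75.00, 131.83).
triangular fin: A = ½·75·40 = 1500.00, centroid at (175.00, 13.33).
ΣA = 25335.73 mm², ΣAx_c = 2050179.70 mm³, ΣAy_c = 1934822.93 mm³.
x_c = 2050179.70/25335.73 = 80.92 mm; y_c = 1934822.93/25335.73 = 76.37 mm.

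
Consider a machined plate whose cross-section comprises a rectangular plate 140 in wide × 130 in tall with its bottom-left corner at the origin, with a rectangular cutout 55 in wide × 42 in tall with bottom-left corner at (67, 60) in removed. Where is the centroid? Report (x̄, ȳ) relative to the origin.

x̄ = 66.44 in, ȳ = 62.67 in

plate: A = 140 × 130 = 18200.00, centroid at (70.00, 65.00).
hole: A = −(55 × 42) = -2310.00, centroid at (94.50, 81.00).
ΣA = 15890.00 in²
ΣAx̄ = (18200.00)(70.00) + (-2310.00)(94.50) = 1055705.00 in³
ΣAȳ = (18200.00)(65.00) + (-2310.00)(81.00) = 995890.00 in³
x̄ = 1055705.00 / 15890.00 = 66.44 in
ȳ = 995890.00 / 15890.00 = 62.67 in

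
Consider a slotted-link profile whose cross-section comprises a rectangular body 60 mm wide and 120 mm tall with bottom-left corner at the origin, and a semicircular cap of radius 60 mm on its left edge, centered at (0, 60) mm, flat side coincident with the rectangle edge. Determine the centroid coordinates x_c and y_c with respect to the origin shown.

rectangular body: A = 60 × 120 = 7200.00, centroid at (30.00, 60.00).
semicircular end: A = ½π·60² = 5654.87, centroid at (-25.46, 60.00).
ΣA = 12854.87 mm², ΣAx_c = 72000.00 mm³, ΣAy_c = 771292.01 mm³.
x_c = 72000.00/12854.87 = 5.60 mm; y_c = 771292.01/12854.87 = 60.00 mm.

x_c = 5.60 mm, y_c = 60.00 mm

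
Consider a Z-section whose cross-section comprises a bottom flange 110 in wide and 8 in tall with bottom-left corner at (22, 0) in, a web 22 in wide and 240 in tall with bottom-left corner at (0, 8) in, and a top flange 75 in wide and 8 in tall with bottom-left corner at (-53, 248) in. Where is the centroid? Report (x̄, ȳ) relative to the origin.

x̄ = 17.24 in, ȳ = 122.86 in

Part | A | x̄ᵢ | ȳᵢ | A·x̄ᵢ | A·ȳᵢ
bottom flange | 880.00 | 77.00 | 4.00 | 67760.00 | 3520.00
web | 5280.00 | 11.00 | 128.00 | 58080.00 | 675840.00
top flange | 600.00 | -15.50 | 252.00 | -9300.00 | 151200.00
Σ | 6760.00 |  |  | 116540.00 | 830560.00
x̄ = 116540.00 / 6760.00 = 17.24 in
ȳ = 830560.00 / 6760.00 = 122.86 in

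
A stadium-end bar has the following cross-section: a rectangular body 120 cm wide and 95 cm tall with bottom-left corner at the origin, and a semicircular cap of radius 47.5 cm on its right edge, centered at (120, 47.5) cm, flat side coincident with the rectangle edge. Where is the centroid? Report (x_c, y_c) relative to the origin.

x_c = 79.01 cm, y_c = 47.50 cm

rectangular body: A = 120 × 95 = 11400.00, centroid at (60.00, 47.50).
semicircular end: A = ½π·47.5² = 3544.11, centroid at (140.16, 47.50).
ΣA = 14944.11 cm²
ΣAx_c = (11400.00)(60.00) + (3544.11)(140.16) = 1180741.02 cm³
ΣAy_c = (11400.00)(47.50) + (3544.11)(47.50) = 709845.19 cm³
x_c = 1180741.02 / 14944.11 = 79.01 cm
y_c = 709845.19 / 14944.11 = 47.50 cm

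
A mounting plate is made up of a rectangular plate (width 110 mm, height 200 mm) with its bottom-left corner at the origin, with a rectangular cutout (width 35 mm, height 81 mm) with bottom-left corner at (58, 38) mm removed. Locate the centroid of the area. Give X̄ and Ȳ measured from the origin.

plate: A = 110 × 200 = 22000.00, centroid at (55.00, 100.00).
hole: A = −(35 × 81) = -2835.00, centroid at (75.50, 78.50).
ΣA = 19165.00 mm²
ΣAX̄ = (22000.00)(55.00) + (-2835.00)(75.50) = 995957.50 mm³
ΣAȲ = (22000.00)(100.00) + (-2835.00)(78.50) = 1977452.50 mm³
X̄ = 995957.50 / 19165.00 = 51.97 mm
Ȳ = 1977452.50 / 19165.00 = 103.18 mm

X̄ = 51.97 mm, Ȳ = 103.18 mm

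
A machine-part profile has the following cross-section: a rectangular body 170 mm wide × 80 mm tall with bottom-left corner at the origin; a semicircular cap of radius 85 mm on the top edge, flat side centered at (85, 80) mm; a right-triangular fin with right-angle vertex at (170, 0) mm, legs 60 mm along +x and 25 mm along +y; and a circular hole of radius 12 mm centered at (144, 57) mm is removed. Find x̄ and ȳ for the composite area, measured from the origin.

x̄ = 87.06 mm, ȳ = 72.95 mm

rectangular body: A = 170 × 80 = 13600.00, centroid at (85.00, 40.00).
semicircular top: A = ½π·85² = 11349.00, centroid at (85.00, 116.08).
triangular fin: A = ½·60·25 = 750.00, centroid at (190.00, 8.33).
hole: A = −π·12² = -452.39, centroid at (144.00, 57.00).
ΣA = 25246.61 mm²
ΣAx̄ = (13600.00)(85.00) + (11349.00)(85.00) + (750.00)(190.00) + (-452.39)(144.00) = 2198021.23 mm³
ΣAȳ = (13600.00)(40.00) + (11349.00)(116.08) + (750.00)(8.33) + (-452.39)(57.00) = 1841800.75 mm³
x̄ = 2198021.23 / 25246.61 = 87.06 mm
ȳ = 1841800.75 / 25246.61 = 72.95 mm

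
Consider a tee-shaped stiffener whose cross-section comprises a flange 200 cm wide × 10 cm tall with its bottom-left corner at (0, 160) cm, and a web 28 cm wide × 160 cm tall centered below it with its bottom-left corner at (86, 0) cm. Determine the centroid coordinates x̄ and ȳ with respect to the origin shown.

web: A = 28 × 160 = 4480.00, centroid at (100.00, 80.00).
flange: A = 200 × 10 = 2000.00, centroid at (100.00, 165.00).
ΣA = 6480.00 cm², ΣAx̄ = 648000.00 cm³, ΣAȳ = 688400.00 cm³.
x̄ = 648000.00/6480.00 = 100.00 cm; ȳ = 688400.00/6480.00 = 106.23 cm.

x̄ = 100.00 cm, ȳ = 106.23 cm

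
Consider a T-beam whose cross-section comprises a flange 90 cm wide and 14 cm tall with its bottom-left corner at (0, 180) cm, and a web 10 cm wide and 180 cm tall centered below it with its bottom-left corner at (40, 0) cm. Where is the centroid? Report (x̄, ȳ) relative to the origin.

x̄ = 45.00 cm, ȳ = 129.94 cm

web: A = 10 × 180 = 1800.00, centroid at (45.00, 90.00).
flange: A = 90 × 14 = 1260.00, centroid at (45.00, 187.00).
ΣA = 3060.00 cm², ΣAx̄ = 137700.00 cm³, ΣAȳ = 397620.00 cm³.
x̄ = 137700.00/3060.00 = 45.00 cm; ȳ = 397620.00/3060.00 = 129.94 cm.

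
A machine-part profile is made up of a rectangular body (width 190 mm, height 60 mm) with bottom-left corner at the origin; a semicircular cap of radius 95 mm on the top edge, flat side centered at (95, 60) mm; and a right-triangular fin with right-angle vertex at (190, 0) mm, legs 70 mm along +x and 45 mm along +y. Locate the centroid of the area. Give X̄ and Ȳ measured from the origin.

rectangular body: A = 190 × 60 = 11400.00, centroid at (95.00, 30.00).
semicircular top: A = ½π·95² = 14176.44, centroid at (95.00, 100.32).
triangular fin: A = ½·70·45 = 1575.00, centroid at (213.33, 15.00).
ΣA = 27151.44 mm²
ΣAX̄ = (11400.00)(95.00) + (14176.44)(95.00) + (1575.00)(213.33) = 2765761.50 mm³
ΣAȲ = (11400.00)(30.00) + (14176.44)(100.32) + (1575.00)(15.00) = 1787794.54 mm³
X̄ = 2765761.50 / 27151.44 = 101.86 mm
Ȳ = 1787794.54 / 27151.44 = 65.85 mm

X̄ = 101.86 mm, Ȳ = 65.85 mm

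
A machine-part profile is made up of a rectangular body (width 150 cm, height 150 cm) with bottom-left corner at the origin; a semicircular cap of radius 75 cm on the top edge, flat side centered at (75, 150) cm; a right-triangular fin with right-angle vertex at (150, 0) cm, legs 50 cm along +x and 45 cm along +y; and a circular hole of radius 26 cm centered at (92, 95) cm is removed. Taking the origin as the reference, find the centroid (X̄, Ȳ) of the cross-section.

X̄ = 77.21 cm, Ȳ = 102.49 cm

Part | A | x̄ᵢ | ȳᵢ | A·x̄ᵢ | A·ȳᵢ
rectangular body | 22500.00 | 75.00 | 75.00 | 1687500.00 | 1687500.00
semicircular top | 8835.73 | 75.00 | 181.83 | 662679.70 | 1606609.40
triangular fin | 1125.00 | 166.67 | 15.00 | 187500.00 | 16875.00
hole | -2123.72 | 92.00 | 95.00 | -195381.93 | -201753.08
Σ | 30337.01 |  |  | 2342297.77 | 3109231.32
X̄ = 2342297.77 / 30337.01 = 77.21 cm
Ȳ = 3109231.32 / 30337.01 = 102.49 cm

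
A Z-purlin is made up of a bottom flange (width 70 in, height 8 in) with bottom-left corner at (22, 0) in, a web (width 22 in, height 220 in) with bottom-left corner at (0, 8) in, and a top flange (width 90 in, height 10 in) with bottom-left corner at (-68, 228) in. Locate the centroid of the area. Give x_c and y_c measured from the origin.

x_c = 10.23 in, y_c = 124.30 in

bottom flange: A = 70 × 8 = 560.00, centroid at (57.00, 4.00).
web: A = 22 × 220 = 4840.00, centroid at (11.00, 118.00).
top flange: A = 90 × 10 = 900.00, centroid at (-23.00, 233.00).
ΣA = 6300.00 in², ΣAx_c = 64460.00 in³, ΣAy_c = 783060.00 in³.
x_c = 64460.00/6300.00 = 10.23 in; y_c = 783060.00/6300.00 = 124.30 in.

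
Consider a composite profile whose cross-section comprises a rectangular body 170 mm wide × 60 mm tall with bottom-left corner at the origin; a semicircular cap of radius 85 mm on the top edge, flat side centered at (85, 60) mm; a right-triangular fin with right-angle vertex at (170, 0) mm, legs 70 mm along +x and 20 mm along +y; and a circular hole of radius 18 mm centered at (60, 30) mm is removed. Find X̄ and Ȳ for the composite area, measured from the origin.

X̄ = 89.77 mm, Ȳ = 64.55 mm

Part | A | x̄ᵢ | ȳᵢ | A·x̄ᵢ | A·ȳᵢ
rectangular body | 10200.00 | 85.00 | 30.00 | 867000.00 | 306000.00
semicircular top | 11349.00 | 85.00 | 96.08 | 964665.29 | 1090356.87
triangular fin | 700.00 | 193.33 | 6.67 | 135333.33 | 4666.67
hole | -1017.88 | 60.00 | 30.00 | -61072.56 | -30536.28
Σ | 21231.13 |  |  | 1905926.07 | 1370487.26
X̄ = 1905926.07 / 21231.13 = 89.77 mm
Ȳ = 1370487.26 / 21231.13 = 64.55 mm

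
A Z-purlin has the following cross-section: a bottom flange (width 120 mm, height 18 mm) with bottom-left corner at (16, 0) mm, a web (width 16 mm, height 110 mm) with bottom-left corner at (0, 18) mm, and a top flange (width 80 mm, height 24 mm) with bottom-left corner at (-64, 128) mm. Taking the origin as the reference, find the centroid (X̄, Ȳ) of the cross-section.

Part | A | x̄ᵢ | ȳᵢ | A·x̄ᵢ | A·ȳᵢ
bottom flange | 2160.00 | 76.00 | 9.00 | 164160.00 | 19440.00
web | 1760.00 | 8.00 | 73.00 | 14080.00 | 128480.00
top flange | 1920.00 | -24.00 | 140.00 | -46080.00 | 268800.00
Σ | 5840.00 |  |  | 132160.00 | 416720.00
X̄ = 132160.00 / 5840.00 = 22.63 mm
Ȳ = 416720.00 / 5840.00 = 71.36 mm

X̄ = 22.63 mm, Ȳ = 71.36 mm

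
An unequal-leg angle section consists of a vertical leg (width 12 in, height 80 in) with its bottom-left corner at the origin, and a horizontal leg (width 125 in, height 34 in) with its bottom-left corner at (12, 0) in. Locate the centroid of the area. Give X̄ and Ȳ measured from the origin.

X̄ = 61.88 in, Ȳ = 21.24 in

Part | A | x̄ᵢ | ȳᵢ | A·x̄ᵢ | A·ȳᵢ
vertical leg | 960.00 | 6.00 | 40.00 | 5760.00 | 38400.00
horizontal leg | 4250.00 | 74.50 | 17.00 | 316625.00 | 72250.00
Σ | 5210.00 |  |  | 322385.00 | 110650.00
X̄ = 322385.00 / 5210.00 = 61.88 in
Ȳ = 110650.00 / 5210.00 = 21.24 in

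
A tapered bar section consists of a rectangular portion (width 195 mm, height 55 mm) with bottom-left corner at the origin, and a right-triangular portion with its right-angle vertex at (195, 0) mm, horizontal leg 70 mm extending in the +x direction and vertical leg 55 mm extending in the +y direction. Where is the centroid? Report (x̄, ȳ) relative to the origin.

x̄ = 115.89 mm, ȳ = 26.11 mm

Part | A | x̄ᵢ | ȳᵢ | A·x̄ᵢ | A·ȳᵢ
rectangular portion | 10725.00 | 97.50 | 27.50 | 1045687.50 | 294937.50
triangular portion | 1925.00 | 218.33 | 18.33 | 420291.67 | 35291.67
Σ | 12650.00 |  |  | 1465979.17 | 330229.17
x̄ = 1465979.17 / 12650.00 = 115.89 mm
ȳ = 330229.17 / 12650.00 = 26.11 mm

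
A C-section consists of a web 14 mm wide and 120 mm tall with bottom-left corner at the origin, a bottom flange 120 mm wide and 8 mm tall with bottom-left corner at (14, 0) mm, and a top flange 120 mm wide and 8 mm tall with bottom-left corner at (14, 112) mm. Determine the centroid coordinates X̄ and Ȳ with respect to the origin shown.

web: A = 14 × 120 = 1680.00, centroid at (7.00, 60.00).
bottom flange: A = 120 × 8 = 960.00, centroid at (74.00, 4.00).
top flange: A = 120 × 8 = 960.00, centroid at (74.00, 116.00).
ΣA = 3600.00 mm², ΣAX̄ = 153840.00 mm³, ΣAȲ = 216000.00 mm³.
X̄ = 153840.00/3600.00 = 42.73 mm; Ȳ = 216000.00/3600.00 = 60.00 mm.

X̄ = 42.73 mm, Ȳ = 60.00 mm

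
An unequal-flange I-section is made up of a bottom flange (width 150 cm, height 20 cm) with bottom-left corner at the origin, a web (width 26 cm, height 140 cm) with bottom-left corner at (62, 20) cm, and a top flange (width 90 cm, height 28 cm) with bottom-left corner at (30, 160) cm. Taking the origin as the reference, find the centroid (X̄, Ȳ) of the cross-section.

X̄ = 75.00 cm, Ȳ = 86.91 cm

bottom flange: A = 150 × 20 = 3000.00, centroid at (75.00, 10.00).
web: A = 26 × 140 = 3640.00, centroid at (75.00, 90.00).
top flange: A = 90 × 28 = 2520.00, centroid at (75.00, 174.00).
ΣA = 9160.00 cm²
ΣAX̄ = (3000.00)(75.00) + (3640.00)(75.00) + (2520.00)(75.00) = 687000.00 cm³
ΣAȲ = (3000.00)(10.00) + (3640.00)(90.00) + (2520.00)(174.00) = 796080.00 cm³
X̄ = 687000.00 / 9160.00 = 75.00 cm
Ȳ = 796080.00 / 9160.00 = 86.91 cm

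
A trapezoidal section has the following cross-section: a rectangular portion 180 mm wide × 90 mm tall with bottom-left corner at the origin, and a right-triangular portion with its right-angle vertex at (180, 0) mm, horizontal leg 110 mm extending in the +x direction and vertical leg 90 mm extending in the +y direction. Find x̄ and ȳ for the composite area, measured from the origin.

rectangular portion: A = 180 × 90 = 16200.00, centroid at (90.00, 45.00).
triangular portion: A = ½·110·90 = 4950.00, centroid at (216.67, 30.00).
ΣA = 21150.00 mm², ΣAx̄ = 2530500.00 mm³, ΣAȳ = 877500.00 mm³.
x̄ = 2530500.00/21150.00 = 119.65 mm; ȳ = 877500.00/21150.00 = 41.49 mm.

x̄ = 119.65 mm, ȳ = 41.49 mm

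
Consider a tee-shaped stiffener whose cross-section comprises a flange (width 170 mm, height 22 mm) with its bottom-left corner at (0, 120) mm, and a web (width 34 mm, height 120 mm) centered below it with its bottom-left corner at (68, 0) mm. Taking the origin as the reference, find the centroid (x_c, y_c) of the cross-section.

x_c = 85.00 mm, y_c = 93.96 mm

Part | A | x̄ᵢ | ȳᵢ | A·x̄ᵢ | A·ȳᵢ
web | 4080.00 | 85.00 | 60.00 | 346800.00 | 244800.00
flange | 3740.00 | 85.00 | 131.00 | 317900.00 | 489940.00
Σ | 7820.00 |  |  | 664700.00 | 734740.00
x_c = 664700.00 / 7820.00 = 85.00 mm
y_c = 734740.00 / 7820.00 = 93.96 mm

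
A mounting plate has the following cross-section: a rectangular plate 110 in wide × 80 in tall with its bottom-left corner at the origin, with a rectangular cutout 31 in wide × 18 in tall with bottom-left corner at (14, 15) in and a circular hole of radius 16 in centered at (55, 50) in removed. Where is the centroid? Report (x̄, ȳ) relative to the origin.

x̄ = 56.91 in, ȳ = 40.12 in

plate: A = 110 × 80 = 8800.00, centroid at (55.00, 40.00).
hole 1: A = −(31 × 18) = -558.00, centroid at (29.50, 24.00).
hole 2: A = −π·16² = -804.25, centroid at (55.00, 50.00).
ΣA = 7437.75 in², ΣAx̄ = 423305.38 in³, ΣAȳ = 298395.61 in³.
x̄ = 423305.38/7437.75 = 56.91 in; ȳ = 298395.61/7437.75 = 40.12 in.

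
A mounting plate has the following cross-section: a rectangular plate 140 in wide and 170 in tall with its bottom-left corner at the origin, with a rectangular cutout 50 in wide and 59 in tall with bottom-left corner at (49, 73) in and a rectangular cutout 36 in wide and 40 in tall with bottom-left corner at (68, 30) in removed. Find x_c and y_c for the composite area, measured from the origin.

x_c = 68.21 in, y_c = 84.94 in

plate: A = 140 × 170 = 23800.00, centroid at (70.00, 85.00).
hole 1: A = −(50 × 59) = -2950.00, centroid at (74.00, 102.50).
hole 2: A = −(36 × 40) = -1440.00, centroid at (86.00, 50.00).
ΣA = 19410.00 in², ΣAx_c = 1323860.00 in³, ΣAy_c = 1648625.00 in³.
x_c = 1323860.00/19410.00 = 68.21 in; y_c = 1648625.00/19410.00 = 84.94 in.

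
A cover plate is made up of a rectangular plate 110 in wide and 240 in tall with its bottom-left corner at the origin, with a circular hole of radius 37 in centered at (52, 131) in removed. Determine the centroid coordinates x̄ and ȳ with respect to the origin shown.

x̄ = 55.58 in, ȳ = 117.86 in

Part | A | x̄ᵢ | ȳᵢ | A·x̄ᵢ | A·ȳᵢ
plate | 26400.00 | 55.00 | 120.00 | 1452000.00 | 3168000.00
hole | -4300.84 | 52.00 | 131.00 | -223643.70 | -563410.08
Σ | 22099.16 |  |  | 1228356.30 | 2604589.92
x̄ = 1228356.30 / 22099.16 = 55.58 in
ȳ = 2604589.92 / 22099.16 = 117.86 in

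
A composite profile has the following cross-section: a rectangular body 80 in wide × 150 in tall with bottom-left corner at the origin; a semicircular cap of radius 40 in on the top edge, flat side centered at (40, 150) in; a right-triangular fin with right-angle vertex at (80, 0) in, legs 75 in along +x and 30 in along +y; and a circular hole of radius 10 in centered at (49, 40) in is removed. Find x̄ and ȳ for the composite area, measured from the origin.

Part | A | x̄ᵢ | ȳᵢ | A·x̄ᵢ | A·ȳᵢ
rectangular body | 12000.00 | 40.00 | 75.00 | 480000.00 | 900000.00
semicircular top | 2513.27 | 40.00 | 166.98 | 100530.96 | 419657.79
triangular fin | 1125.00 | 105.00 | 10.00 | 118125.00 | 11250.00
hole | -314.16 | 49.00 | 40.00 | -15393.80 | -12566.37
Σ | 15324.11 |  |  | 683262.16 | 1318341.41
x̄ = 683262.16 / 15324.11 = 44.59 in
ȳ = 1318341.41 / 15324.11 = 86.03 in

x̄ = 44.59 in, ȳ = 86.03 in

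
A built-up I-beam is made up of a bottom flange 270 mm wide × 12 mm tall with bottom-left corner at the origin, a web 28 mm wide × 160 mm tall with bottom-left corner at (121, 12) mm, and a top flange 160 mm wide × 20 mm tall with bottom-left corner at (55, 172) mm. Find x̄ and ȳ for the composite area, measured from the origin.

x̄ = 135.00 mm, ȳ = 92.86 mm

Part | A | x̄ᵢ | ȳᵢ | A·x̄ᵢ | A·ȳᵢ
bottom flange | 3240.00 | 135.00 | 6.00 | 437400.00 | 19440.00
web | 4480.00 | 135.00 | 92.00 | 604800.00 | 412160.00
top flange | 3200.00 | 135.00 | 182.00 | 432000.00 | 582400.00
Σ | 10920.00 |  |  | 1474200.00 | 1014000.00
x̄ = 1474200.00 / 10920.00 = 135.00 mm
ȳ = 1014000.00 / 10920.00 = 92.86 mm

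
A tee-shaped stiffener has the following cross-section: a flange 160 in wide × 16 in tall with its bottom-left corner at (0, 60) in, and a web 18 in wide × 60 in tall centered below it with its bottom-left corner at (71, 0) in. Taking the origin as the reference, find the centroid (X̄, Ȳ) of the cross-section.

X̄ = 80.00 in, Ȳ = 56.73 in

web: A = 18 × 60 = 1080.00, centroid at (80.00, 30.00).
flange: A = 160 × 16 = 2560.00, centroid at (80.00, 68.00).
ΣA = 3640.00 in²
ΣAX̄ = (1080.00)(80.00) + (2560.00)(80.00) = 291200.00 in³
ΣAȲ = (1080.00)(30.00) + (2560.00)(68.00) = 206480.00 in³
X̄ = 291200.00 / 3640.00 = 80.00 in
Ȳ = 206480.00 / 3640.00 = 56.73 in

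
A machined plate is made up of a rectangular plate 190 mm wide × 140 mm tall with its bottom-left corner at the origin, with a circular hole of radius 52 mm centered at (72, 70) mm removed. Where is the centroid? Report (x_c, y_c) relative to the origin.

x_c = 105.79 mm, y_c = 70.00 mm

plate: A = 190 × 140 = 26600.00, centroid at (95.00, 70.00).
hole: A = −π·52² = -8494.87, centroid at (72.00, 70.00).
ΣA = 18105.13 mm²
ΣAx_c = (26600.00)(95.00) + (-8494.87)(72.00) = 1915369.61 mm³
ΣAy_c = (26600.00)(70.00) + (-8494.87)(70.00) = 1267359.34 mm³
x_c = 1915369.61 / 18105.13 = 105.79 mm
y_c = 1267359.34 / 18105.13 = 70.00 mm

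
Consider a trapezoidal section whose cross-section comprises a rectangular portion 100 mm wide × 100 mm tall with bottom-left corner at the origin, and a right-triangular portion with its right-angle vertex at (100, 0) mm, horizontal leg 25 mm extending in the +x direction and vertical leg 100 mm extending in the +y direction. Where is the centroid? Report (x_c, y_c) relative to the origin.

rectangular portion: A = 100 × 100 = 10000.00, centroid at (50.00, 50.00).
triangular portion: A = ½·25·100 = 1250.00, centroid at (108.33, 33.33).
ΣA = 11250.00 mm², ΣAx_c = 635416.67 mm³, ΣAy_c = 541666.67 mm³.
x_c = 635416.67/11250.00 = 56.48 mm; y_c = 541666.67/11250.00 = 48.15 mm.

x_c = 56.48 mm, y_c = 48.15 mm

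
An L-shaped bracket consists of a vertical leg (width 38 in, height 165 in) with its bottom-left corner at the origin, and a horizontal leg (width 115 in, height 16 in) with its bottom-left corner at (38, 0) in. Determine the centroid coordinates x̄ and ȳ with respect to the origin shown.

vertical leg: A = 38 × 165 = 6270.00, centroid at (19.00, 82.50).
horizontal leg: A = 115 × 16 = 1840.00, centroid at (95.50, 8.00).
ΣA = 8110.00 in², ΣAx̄ = 294850.00 in³, ΣAȳ = 531995.00 in³.
x̄ = 294850.00/8110.00 = 36.36 in; ȳ = 531995.00/8110.00 = 65.60 in.

x̄ = 36.36 in, ȳ = 65.60 in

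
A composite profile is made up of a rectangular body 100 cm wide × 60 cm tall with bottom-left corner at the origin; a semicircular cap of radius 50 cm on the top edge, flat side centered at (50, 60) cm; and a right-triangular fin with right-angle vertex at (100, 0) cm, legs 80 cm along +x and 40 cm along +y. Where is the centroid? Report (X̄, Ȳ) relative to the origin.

Part | A | x̄ᵢ | ȳᵢ | A·x̄ᵢ | A·ȳᵢ
rectangular body | 6000.00 | 50.00 | 30.00 | 300000.00 | 180000.00
semicircular top | 3926.99 | 50.00 | 81.22 | 196349.54 | 318952.78
triangular fin | 1600.00 | 126.67 | 13.33 | 202666.67 | 21333.33
Σ | 11526.99 |  |  | 699016.21 | 520286.12
X̄ = 699016.21 / 11526.99 = 60.64 cm
Ȳ = 520286.12 / 11526.99 = 45.14 cm

X̄ = 60.64 cm, Ȳ = 45.14 cm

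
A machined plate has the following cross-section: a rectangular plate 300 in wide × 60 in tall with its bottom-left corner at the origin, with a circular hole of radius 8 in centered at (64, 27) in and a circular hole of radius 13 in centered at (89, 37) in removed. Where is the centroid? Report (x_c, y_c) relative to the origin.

Part | A | x̄ᵢ | ȳᵢ | A·x̄ᵢ | A·ȳᵢ
plate | 18000.00 | 150.00 | 30.00 | 2700000.00 | 540000.00
hole 1 | -201.06 | 64.00 | 27.00 | -12867.96 | -5428.67
hole 2 | -530.93 | 89.00 | 37.00 | -47252.70 | -19644.38
Σ | 17268.01 |  |  | 2639879.34 | 514926.95
x_c = 2639879.34 / 17268.01 = 152.88 in
y_c = 514926.95 / 17268.01 = 29.82 in

x_c = 152.88 in, y_c = 29.82 in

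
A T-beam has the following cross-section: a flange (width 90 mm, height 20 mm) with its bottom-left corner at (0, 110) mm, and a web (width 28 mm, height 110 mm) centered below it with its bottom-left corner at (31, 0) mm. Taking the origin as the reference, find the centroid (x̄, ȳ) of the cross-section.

x̄ = 45.00 mm, ȳ = 78.98 mm

web: A = 28 × 110 = 3080.00, centroid at (45.00, 55.00).
flange: A = 90 × 20 = 1800.00, centroid at (45.00, 120.00).
ΣA = 4880.00 mm², ΣAx̄ = 219600.00 mm³, ΣAȳ = 385400.00 mm³.
x̄ = 219600.00/4880.00 = 45.00 mm; ȳ = 385400.00/4880.00 = 78.98 mm.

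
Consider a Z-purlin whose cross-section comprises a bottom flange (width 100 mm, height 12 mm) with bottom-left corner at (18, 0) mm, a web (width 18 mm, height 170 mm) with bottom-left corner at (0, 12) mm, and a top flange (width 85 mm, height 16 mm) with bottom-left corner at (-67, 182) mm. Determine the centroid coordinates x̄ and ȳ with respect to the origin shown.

x̄ = 13.49 mm, ȳ = 100.07 mm

Part | A | x̄ᵢ | ȳᵢ | A·x̄ᵢ | A·ȳᵢ
bottom flange | 1200.00 | 68.00 | 6.00 | 81600.00 | 7200.00
web | 3060.00 | 9.00 | 97.00 | 27540.00 | 296820.00
top flange | 1360.00 | -24.50 | 190.00 | -33320.00 | 258400.00
Σ | 5620.00 |  |  | 75820.00 | 562420.00
x̄ = 75820.00 / 5620.00 = 13.49 mm
ȳ = 562420.00 / 5620.00 = 100.07 mm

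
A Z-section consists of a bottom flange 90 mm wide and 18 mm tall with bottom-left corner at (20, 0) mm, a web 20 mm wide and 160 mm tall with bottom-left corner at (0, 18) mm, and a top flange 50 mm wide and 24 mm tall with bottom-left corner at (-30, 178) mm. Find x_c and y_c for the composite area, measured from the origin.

x_c = 21.81 mm, y_c = 92.39 mm

bottom flange: A = 90 × 18 = 1620.00, centroid at (65.00, 9.00).
web: A = 20 × 160 = 3200.00, centroid at (10.00, 98.00).
top flange: A = 50 × 24 = 1200.00, centroid at (-5.00, 190.00).
ΣA = 6020.00 mm², ΣAx_c = 131300.00 mm³, ΣAy_c = 556180.00 mm³.
x_c = 131300.00/6020.00 = 21.81 mm; y_c = 556180.00/6020.00 = 92.39 mm.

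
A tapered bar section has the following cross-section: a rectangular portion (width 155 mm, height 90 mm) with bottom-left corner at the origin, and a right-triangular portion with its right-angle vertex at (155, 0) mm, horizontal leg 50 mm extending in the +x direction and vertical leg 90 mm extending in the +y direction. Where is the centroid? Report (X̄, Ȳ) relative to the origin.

X̄ = 90.58 mm, Ȳ = 42.92 mm

Part | A | x̄ᵢ | ȳᵢ | A·x̄ᵢ | A·ȳᵢ
rectangular portion | 13950.00 | 77.50 | 45.00 | 1081125.00 | 627750.00
triangular portion | 2250.00 | 171.67 | 30.00 | 386250.00 | 67500.00
Σ | 16200.00 |  |  | 1467375.00 | 695250.00
X̄ = 1467375.00 / 16200.00 = 90.58 mm
Ȳ = 695250.00 / 16200.00 = 42.92 mm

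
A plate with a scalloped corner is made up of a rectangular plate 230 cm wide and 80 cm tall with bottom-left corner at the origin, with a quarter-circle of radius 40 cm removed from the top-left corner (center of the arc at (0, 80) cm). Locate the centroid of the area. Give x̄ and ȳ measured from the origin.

x̄ = 122.19 cm, ȳ = 38.31 cm

plate: A = 230 × 80 = 18400.00, centroid at (115.00, 40.00).
removed quarter-circle: A = −¼π·40² = -1256.64, centroid at (16.98, 63.02).
ΣA = 17143.36 cm²
ΣAx̄ = (18400.00)(115.00) + (-1256.64)(16.98) = 2094666.67 cm³
ΣAȳ = (18400.00)(40.00) + (-1256.64)(63.02) = 656802.37 cm³
x̄ = 2094666.67 / 17143.36 = 122.19 cm
ȳ = 656802.37 / 17143.36 = 38.31 cm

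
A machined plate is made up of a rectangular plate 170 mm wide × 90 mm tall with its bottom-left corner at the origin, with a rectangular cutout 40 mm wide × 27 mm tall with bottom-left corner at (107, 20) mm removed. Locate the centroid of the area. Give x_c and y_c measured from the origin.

x_c = 81.81 mm, y_c = 45.87 mm

plate: A = 170 × 90 = 15300.00, centroid at (85.00, 45.00).
hole: A = −(40 × 27) = -1080.00, centroid at (127.00, 33.50).
ΣA = 14220.00 mm², ΣAx_c = 1163340.00 mm³, ΣAy_c = 652320.00 mm³.
x_c = 1163340.00/14220.00 = 81.81 mm; y_c = 652320.00/14220.00 = 45.87 mm.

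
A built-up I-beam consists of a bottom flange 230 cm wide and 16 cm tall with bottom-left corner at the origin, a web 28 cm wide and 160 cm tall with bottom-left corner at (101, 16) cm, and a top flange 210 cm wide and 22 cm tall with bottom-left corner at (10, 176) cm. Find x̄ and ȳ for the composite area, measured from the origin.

x̄ = 115.00 cm, ȳ = 103.56 cm

Part | A | x̄ᵢ | ȳᵢ | A·x̄ᵢ | A·ȳᵢ
bottom flange | 3680.00 | 115.00 | 8.00 | 423200.00 | 29440.00
web | 4480.00 | 115.00 | 96.00 | 515200.00 | 430080.00
top flange | 4620.00 | 115.00 | 187.00 | 531300.00 | 863940.00
Σ | 12780.00 |  |  | 1469700.00 | 1323460.00
x̄ = 1469700.00 / 12780.00 = 115.00 cm
ȳ = 1323460.00 / 12780.00 = 103.56 cm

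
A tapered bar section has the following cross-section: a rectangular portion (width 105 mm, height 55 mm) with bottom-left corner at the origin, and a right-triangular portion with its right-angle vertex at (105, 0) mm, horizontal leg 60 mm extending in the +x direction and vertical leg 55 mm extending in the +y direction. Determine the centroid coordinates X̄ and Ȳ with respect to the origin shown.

rectangular portion: A = 105 × 55 = 5775.00, centroid at (52.50, 27.50).
triangular portion: A = ½·60·55 = 1650.00, centroid at (125.00, 18.33).
ΣA = 7425.00 mm²
ΣAX̄ = (5775.00)(52.50) + (1650.00)(125.00) = 509437.50 mm³
ΣAȲ = (5775.00)(27.50) + (1650.00)(18.33) = 189062.50 mm³
X̄ = 509437.50 / 7425.00 = 68.61 mm
Ȳ = 189062.50 / 7425.00 = 25.46 mm

X̄ = 68.61 mm, Ȳ = 25.46 mm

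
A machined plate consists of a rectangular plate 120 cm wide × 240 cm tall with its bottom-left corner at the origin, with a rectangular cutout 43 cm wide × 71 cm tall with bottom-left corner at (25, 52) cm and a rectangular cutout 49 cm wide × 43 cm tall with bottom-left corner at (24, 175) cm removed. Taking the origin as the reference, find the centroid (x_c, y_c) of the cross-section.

x_c = 62.77 cm, y_c = 117.38 cm

plate: A = 120 × 240 = 28800.00, centroid at (60.00, 120.00).
hole 1: A = −(43 × 71) = -3053.00, centroid at (46.50, 87.50).
hole 2: A = −(49 × 43) = -2107.00, centroid at (48.50, 196.50).
ΣA = 23640.00 cm²
ΣAx_c = (28800.00)(60.00) + (-3053.00)(46.50) + (-2107.00)(48.50) = 1483846.00 cm³
ΣAy_c = (28800.00)(120.00) + (-3053.00)(87.50) + (-2107.00)(196.50) = 2774837.00 cm³
x_c = 1483846.00 / 23640.00 = 62.77 cm
y_c = 2774837.00 / 23640.00 = 117.38 cm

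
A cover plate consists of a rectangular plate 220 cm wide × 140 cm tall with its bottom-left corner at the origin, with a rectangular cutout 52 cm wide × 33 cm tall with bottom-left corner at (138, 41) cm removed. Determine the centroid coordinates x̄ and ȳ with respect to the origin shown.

Part | A | x̄ᵢ | ȳᵢ | A·x̄ᵢ | A·ȳᵢ
plate | 30800.00 | 110.00 | 70.00 | 3388000.00 | 2156000.00
hole | -1716.00 | 164.00 | 57.50 | -281424.00 | -98670.00
Σ | 29084.00 |  |  | 3106576.00 | 2057330.00
x̄ = 3106576.00 / 29084.00 = 106.81 cm
ȳ = 2057330.00 / 29084.00 = 70.74 cm

x̄ = 106.81 cm, ȳ = 70.74 cm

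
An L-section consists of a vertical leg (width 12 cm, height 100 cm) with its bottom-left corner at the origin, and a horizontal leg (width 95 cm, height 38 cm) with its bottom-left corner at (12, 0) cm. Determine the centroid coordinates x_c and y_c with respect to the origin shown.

vertical leg: A = 12 × 100 = 1200.00, centroid at (6.00, 50.00).
horizontal leg: A = 95 × 38 = 3610.00, centroid at (59.50, 19.00).
ΣA = 4810.00 cm²
ΣAx_c = (1200.00)(6.00) + (3610.00)(59.50) = 221995.00 cm³
ΣAy_c = (1200.00)(50.00) + (3610.00)(19.00) = 128590.00 cm³
x_c = 221995.00 / 4810.00 = 46.15 cm
y_c = 128590.00 / 4810.00 = 26.73 cm

x_c = 46.15 cm, y_c = 26.73 cm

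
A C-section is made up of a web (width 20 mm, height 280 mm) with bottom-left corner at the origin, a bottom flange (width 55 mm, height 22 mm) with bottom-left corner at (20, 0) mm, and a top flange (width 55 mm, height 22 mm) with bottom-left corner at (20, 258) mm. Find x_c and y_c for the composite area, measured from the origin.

Part | A | x̄ᵢ | ȳᵢ | A·x̄ᵢ | A·ȳᵢ
web | 5600.00 | 10.00 | 140.00 | 56000.00 | 784000.00
bottom flange | 1210.00 | 47.50 | 11.00 | 57475.00 | 13310.00
top flange | 1210.00 | 47.50 | 269.00 | 57475.00 | 325490.00
Σ | 8020.00 |  |  | 170950.00 | 1122800.00
x_c = 170950.00 / 8020.00 = 21.32 mm
y_c = 1122800.00 / 8020.00 = 140.00 mm

x_c = 21.32 mm, y_c = 140.00 mm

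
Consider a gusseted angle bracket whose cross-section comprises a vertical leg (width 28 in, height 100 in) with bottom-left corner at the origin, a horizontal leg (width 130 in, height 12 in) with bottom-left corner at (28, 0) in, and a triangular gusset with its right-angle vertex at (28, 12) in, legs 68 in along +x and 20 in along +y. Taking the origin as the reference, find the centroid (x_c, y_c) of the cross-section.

x_c = 43.40 in, y_c = 32.15 in

vertical leg: A = 28 × 100 = 2800.00, centroid at (14.00, 50.00).
horizontal leg: A = 130 × 12 = 1560.00, centroid at (93.00, 6.00).
gusset: A = ½·68·20 = 680.00, centroid at (50.67, 18.67).
ΣA = 5040.00 in²
ΣAx_c = (2800.00)(14.00) + (1560.00)(93.00) + (680.00)(50.67) = 218733.33 in³
ΣAy_c = (2800.00)(50.00) + (1560.00)(6.00) + (680.00)(18.67) = 162053.33 in³
x_c = 218733.33 / 5040.00 = 43.40 in
y_c = 162053.33 / 5040.00 = 32.15 in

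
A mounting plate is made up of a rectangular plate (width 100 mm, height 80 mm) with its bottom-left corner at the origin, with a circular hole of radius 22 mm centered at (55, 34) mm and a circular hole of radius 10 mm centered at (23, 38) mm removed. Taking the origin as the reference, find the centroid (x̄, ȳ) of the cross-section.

x̄ = 50.14 mm, ȳ = 41.58 mm

Part | A | x̄ᵢ | ȳᵢ | A·x̄ᵢ | A·ȳᵢ
plate | 8000.00 | 50.00 | 40.00 | 400000.00 | 320000.00
hole 1 | -1520.53 | 55.00 | 34.00 | -83629.20 | -51698.05
hole 2 | -314.16 | 23.00 | 38.00 | -7225.66 | -11938.05
Σ | 6165.31 |  |  | 309145.14 | 256363.90
x̄ = 309145.14 / 6165.31 = 50.14 mm
ȳ = 256363.90 / 6165.31 = 41.58 mm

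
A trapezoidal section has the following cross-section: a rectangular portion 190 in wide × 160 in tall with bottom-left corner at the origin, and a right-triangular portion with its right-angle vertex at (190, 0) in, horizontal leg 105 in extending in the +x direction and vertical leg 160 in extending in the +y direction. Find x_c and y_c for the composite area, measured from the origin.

rectangular portion: A = 190 × 160 = 30400.00, centroid at (95.00, 80.00).
triangular portion: A = ½·105·160 = 8400.00, centroid at (225.00, 53.33).
ΣA = 38800.00 in², ΣAx_c = 4778000.00 in³, ΣAy_c = 2880000.00 in³.
x_c = 4778000.00/38800.00 = 123.14 in; y_c = 2880000.00/38800.00 = 74.23 in.

x_c = 123.14 in, y_c = 74.23 in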